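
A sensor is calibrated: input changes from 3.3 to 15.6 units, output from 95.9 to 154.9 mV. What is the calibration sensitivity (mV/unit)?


Sensitivity = (y2 - y1) / (x2 - x1).
S = (154.9 - 95.9) / (15.6 - 3.3)
S = 59.0 / 12.3
S = 4.7967 mV/unit

4.7967 mV/unit


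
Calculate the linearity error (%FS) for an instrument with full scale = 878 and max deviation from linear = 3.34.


Linearity error = (max deviation / full scale) * 100%.
Linearity = (3.34 / 878) * 100
Linearity = 0.38 %FS

0.38 %FS


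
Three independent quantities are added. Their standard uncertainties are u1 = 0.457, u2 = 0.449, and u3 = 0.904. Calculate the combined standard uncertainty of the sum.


For a sum of independent quantities, uc = sqrt(u1^2 + u2^2 + u3^2).
uc = sqrt(0.457^2 + 0.449^2 + 0.904^2)
uc = sqrt(0.208849 + 0.201601 + 0.817216)
uc = 1.108

1.108


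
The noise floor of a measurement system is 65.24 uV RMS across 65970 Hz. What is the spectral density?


Noise spectral density = Vrms / sqrt(BW).
NSD = 65.24 / sqrt(65970)
NSD = 65.24 / 256.8463
NSD = 0.254 uV/sqrt(Hz)

0.254 uV/sqrt(Hz)


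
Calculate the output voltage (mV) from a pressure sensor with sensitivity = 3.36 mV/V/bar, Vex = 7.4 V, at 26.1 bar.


Output = sensitivity * Vex * P.
Vout = 3.36 * 7.4 * 26.1
Vout = 24.864 * 26.1
Vout = 648.95 mV

648.95 mV


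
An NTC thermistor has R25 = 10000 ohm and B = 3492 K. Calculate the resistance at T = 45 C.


NTC thermistor equation: Rt = R25 * exp(B * (1/T - 1/T25)).
T in Kelvin: 318.15 K, T25 = 298.15 K
1/T - 1/T25 = 1/318.15 - 1/298.15 = -0.00021084
B * (1/T - 1/T25) = 3492 * -0.00021084 = -0.7363
Rt = 10000 * exp(-0.7363) = 4789.0 ohm

4789.0 ohm


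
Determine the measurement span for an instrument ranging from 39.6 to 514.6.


Span = upper range - lower range.
Span = 514.6 - (39.6)
Span = 475.0

475.0


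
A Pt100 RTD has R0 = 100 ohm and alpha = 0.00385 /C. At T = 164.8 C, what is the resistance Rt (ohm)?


The RTD equation: Rt = R0 * (1 + alpha * T).
Rt = 100 * (1 + 0.00385 * 164.8)
Rt = 100 * (1 + 0.63448)
Rt = 100 * 1.63448
Rt = 163.448 ohm

163.448 ohm


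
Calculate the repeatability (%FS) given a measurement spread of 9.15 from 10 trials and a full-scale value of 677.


Repeatability = (spread / full scale) * 100%.
R = (9.15 / 677) * 100
R = 1.352 %FS

1.352 %FS


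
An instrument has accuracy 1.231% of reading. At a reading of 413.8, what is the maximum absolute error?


Absolute error = (accuracy% / 100) * reading.
Error = (1.231 / 100) * 413.8
Error = 0.01231 * 413.8
Error = 5.0939

5.0939


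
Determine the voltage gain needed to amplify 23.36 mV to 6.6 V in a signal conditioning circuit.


Gain = Vout / Vin (converting to same units).
G = 6.6 V / 23.36 mV
G = 6600.0 mV / 23.36 mV
G = 282.53

282.53


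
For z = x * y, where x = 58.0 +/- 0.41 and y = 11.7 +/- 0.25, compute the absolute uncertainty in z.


For a product z = x*y, the relative uncertainty is:
uz/z = sqrt((ux/x)^2 + (uy/y)^2)
Relative uncertainties: ux/x = 0.41/58.0 = 0.007069
uy/y = 0.25/11.7 = 0.021368
z = 58.0 * 11.7 = 678.6
uz = 678.6 * sqrt(0.007069^2 + 0.021368^2) = 15.273

15.273


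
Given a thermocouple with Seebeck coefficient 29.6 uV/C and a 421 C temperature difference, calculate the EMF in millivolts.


The thermocouple output V = sensitivity * dT.
V = 29.6 uV/C * 421 C
V = 12461.6 uV
V = 12.462 mV

12.462 mV


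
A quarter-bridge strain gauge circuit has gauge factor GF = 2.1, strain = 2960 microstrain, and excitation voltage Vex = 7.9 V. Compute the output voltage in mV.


Quarter bridge output: Vout = (GF * epsilon * Vex) / 4.
Vout = (2.1 * 2960e-6 * 7.9) / 4
Vout = 0.0491064 / 4 V
Vout = 0.0122766 V = 12.2766 mV

12.2766 mV


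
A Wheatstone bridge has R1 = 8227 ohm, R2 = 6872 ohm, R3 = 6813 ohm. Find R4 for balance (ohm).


At balance: R1*R4 = R2*R3, so R4 = R2*R3/R1.
R4 = 6872 * 6813 / 8227
R4 = 46818936 / 8227
R4 = 5690.89 ohm

5690.89 ohm


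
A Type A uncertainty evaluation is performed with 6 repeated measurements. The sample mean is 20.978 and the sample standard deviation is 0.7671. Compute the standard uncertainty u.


The standard uncertainty for Type A evaluation is u = s / sqrt(n).
u = 0.7671 / sqrt(6)
u = 0.7671 / 2.4495
u = 0.3132

0.3132


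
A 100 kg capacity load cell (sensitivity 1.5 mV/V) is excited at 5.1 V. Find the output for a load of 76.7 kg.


Vout = rated_output * Vex * (load / capacity).
Vout = 1.5 * 5.1 * (76.7 / 100)
Vout = 1.5 * 5.1 * 0.767
Vout = 5.868 mV

5.868 mV


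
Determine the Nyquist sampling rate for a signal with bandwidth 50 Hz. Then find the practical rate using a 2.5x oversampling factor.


By Nyquist theorem, fs_min = 2 * fmax.
fs_min = 2 * 50 = 100 Hz
Practical rate = 2.5 * fs_min = 2.5 * 100 = 250 Hz

fs_min = 100 Hz, fs_practical = 250 Hz


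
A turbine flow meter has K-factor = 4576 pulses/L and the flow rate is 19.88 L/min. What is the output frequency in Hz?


Frequency = K * Q / 60 (converting L/min to L/s).
f = 4576 * 19.88 / 60
f = 90970.88 / 60
f = 1516.18 Hz

1516.18 Hz


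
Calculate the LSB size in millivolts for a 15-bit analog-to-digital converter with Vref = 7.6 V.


The resolution (LSB) of an ADC is Vref / 2^n.
LSB = 7.6 / 2^15
LSB = 7.6 / 32768
LSB = 0.00023193 V = 0.23193359 mV

0.23193359 mV


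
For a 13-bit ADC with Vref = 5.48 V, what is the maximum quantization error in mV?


The maximum quantization error is +/- LSB/2.
LSB = Vref / 2^n = 5.48 / 8192 = 0.00066895 V
Max error = LSB / 2 = 0.00066895 / 2 = 0.00033447 V
Max error = 0.3345 mV

0.3345 mV


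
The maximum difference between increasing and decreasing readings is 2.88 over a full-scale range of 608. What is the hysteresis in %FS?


Hysteresis = (max difference / full scale) * 100%.
H = (2.88 / 608) * 100
H = 0.474 %FS

0.474 %FS


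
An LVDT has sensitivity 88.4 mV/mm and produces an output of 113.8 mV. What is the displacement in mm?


Displacement = Vout / sensitivity.
d = 113.8 / 88.4
d = 1.287 mm

1.287 mm


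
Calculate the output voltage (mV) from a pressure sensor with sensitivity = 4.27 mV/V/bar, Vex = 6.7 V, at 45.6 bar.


Output = sensitivity * Vex * P.
Vout = 4.27 * 6.7 * 45.6
Vout = 28.609 * 45.6
Vout = 1304.57 mV

1304.57 mV


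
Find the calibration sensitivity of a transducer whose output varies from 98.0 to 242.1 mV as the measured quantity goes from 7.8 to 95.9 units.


Sensitivity = (y2 - y1) / (x2 - x1).
S = (242.1 - 98.0) / (95.9 - 7.8)
S = 144.1 / 88.1
S = 1.6356 mV/unit

1.6356 mV/unit


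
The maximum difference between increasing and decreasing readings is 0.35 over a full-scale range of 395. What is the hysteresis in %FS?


Hysteresis = (max difference / full scale) * 100%.
H = (0.35 / 395) * 100
H = 0.089 %FS

0.089 %FS


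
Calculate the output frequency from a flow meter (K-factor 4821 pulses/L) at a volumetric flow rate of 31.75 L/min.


Frequency = K * Q / 60 (converting L/min to L/s).
f = 4821 * 31.75 / 60
f = 153066.75 / 60
f = 2551.11 Hz

2551.11 Hz


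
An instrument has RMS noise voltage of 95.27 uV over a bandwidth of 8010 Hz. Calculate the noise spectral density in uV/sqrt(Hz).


Noise spectral density = Vrms / sqrt(BW).
NSD = 95.27 / sqrt(8010)
NSD = 95.27 / 89.4986
NSD = 1.0645 uV/sqrt(Hz)

1.0645 uV/sqrt(Hz)


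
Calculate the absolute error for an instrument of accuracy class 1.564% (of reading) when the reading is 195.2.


Absolute error = (accuracy% / 100) * reading.
Error = (1.564 / 100) * 195.2
Error = 0.01564 * 195.2
Error = 3.0529

3.0529


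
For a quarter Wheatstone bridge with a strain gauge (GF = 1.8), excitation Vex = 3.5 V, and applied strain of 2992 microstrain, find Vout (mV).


Quarter bridge output: Vout = (GF * epsilon * Vex) / 4.
Vout = (1.8 * 2992e-6 * 3.5) / 4
Vout = 0.0188496 / 4 V
Vout = 0.0047124 V = 4.7124 mV

4.7124 mV


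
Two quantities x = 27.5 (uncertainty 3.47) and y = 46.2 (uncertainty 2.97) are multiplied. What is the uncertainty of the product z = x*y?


For a product z = x*y, the relative uncertainty is:
uz/z = sqrt((ux/x)^2 + (uy/y)^2)
Relative uncertainties: ux/x = 3.47/27.5 = 0.126182
uy/y = 2.97/46.2 = 0.064286
z = 27.5 * 46.2 = 1270.5
uz = 1270.5 * sqrt(0.126182^2 + 0.064286^2) = 179.92

179.92


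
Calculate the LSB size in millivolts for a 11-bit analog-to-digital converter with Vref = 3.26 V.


The resolution (LSB) of an ADC is Vref / 2^n.
LSB = 3.26 / 2^11
LSB = 3.26 / 2048
LSB = 0.0015918 V = 1.59179688 mV

1.59179688 mV


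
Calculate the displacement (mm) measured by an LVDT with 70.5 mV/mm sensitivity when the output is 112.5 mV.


Displacement = Vout / sensitivity.
d = 112.5 / 70.5
d = 1.596 mm

1.596 mm


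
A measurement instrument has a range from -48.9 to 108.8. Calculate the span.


Span = upper range - lower range.
Span = 108.8 - (-48.9)
Span = 157.7

157.7


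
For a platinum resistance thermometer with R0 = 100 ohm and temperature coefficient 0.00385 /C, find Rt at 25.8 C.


The RTD equation: Rt = R0 * (1 + alpha * T).
Rt = 100 * (1 + 0.00385 * 25.8)
Rt = 100 * (1 + 0.09933)
Rt = 100 * 1.09933
Rt = 109.933 ohm

109.933 ohm


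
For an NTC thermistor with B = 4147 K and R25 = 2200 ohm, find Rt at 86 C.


NTC thermistor equation: Rt = R25 * exp(B * (1/T - 1/T25)).
T in Kelvin: 359.15 K, T25 = 298.15 K
1/T - 1/T25 = 1/359.15 - 1/298.15 = -0.00056966
B * (1/T - 1/T25) = 4147 * -0.00056966 = -2.3624
Rt = 2200 * exp(-2.3624) = 207.2 ohm

207.2 ohm


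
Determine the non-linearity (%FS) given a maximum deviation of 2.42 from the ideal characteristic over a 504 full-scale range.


Linearity error = (max deviation / full scale) * 100%.
Linearity = (2.42 / 504) * 100
Linearity = 0.48 %FS

0.48 %FS


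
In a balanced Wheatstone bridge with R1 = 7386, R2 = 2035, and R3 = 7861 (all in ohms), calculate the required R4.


At balance: R1*R4 = R2*R3, so R4 = R2*R3/R1.
R4 = 2035 * 7861 / 7386
R4 = 15997135 / 7386
R4 = 2165.87 ohm

2165.87 ohm


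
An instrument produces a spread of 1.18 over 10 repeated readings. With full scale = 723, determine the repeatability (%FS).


Repeatability = (spread / full scale) * 100%.
R = (1.18 / 723) * 100
R = 0.163 %FS

0.163 %FS


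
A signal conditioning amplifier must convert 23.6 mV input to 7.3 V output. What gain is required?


Gain = Vout / Vin (converting to same units).
G = 7.3 V / 23.6 mV
G = 7300.0 mV / 23.6 mV
G = 309.32

309.32


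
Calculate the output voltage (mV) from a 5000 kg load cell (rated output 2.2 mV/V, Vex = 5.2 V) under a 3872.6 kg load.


Vout = rated_output * Vex * (load / capacity).
Vout = 2.2 * 5.2 * (3872.6 / 5000)
Vout = 2.2 * 5.2 * 0.77452
Vout = 8.861 mV

8.861 mV


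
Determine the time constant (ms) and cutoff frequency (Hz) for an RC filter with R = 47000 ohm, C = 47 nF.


Time constant: tau = R * C.
tau = 47000 * 4.70e-08 = 0.002209 s
tau = 2.209 ms
Cutoff frequency: fc = 1 / (2*pi*R*C).
fc = 1 / (2*pi*0.002209) = 72.05 Hz

tau = 2.209 ms, fc = 72.05 Hz


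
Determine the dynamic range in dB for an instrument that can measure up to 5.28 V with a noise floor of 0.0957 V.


Dynamic range = 20 * log10(Vmax / Vnoise).
DR = 20 * log10(5.28 / 0.0957)
DR = 20 * log10(55.17)
DR = 34.83 dB

34.83 dB


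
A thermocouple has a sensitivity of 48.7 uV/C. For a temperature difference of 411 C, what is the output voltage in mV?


The thermocouple output V = sensitivity * dT.
V = 48.7 uV/C * 411 C
V = 20015.7 uV
V = 20.016 mV

20.016 mV


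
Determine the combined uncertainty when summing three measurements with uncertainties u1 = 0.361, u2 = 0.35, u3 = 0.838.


For a sum of independent quantities, uc = sqrt(u1^2 + u2^2 + u3^2).
uc = sqrt(0.361^2 + 0.35^2 + 0.838^2)
uc = sqrt(0.130321 + 0.1225 + 0.702244)
uc = 0.9773

0.9773


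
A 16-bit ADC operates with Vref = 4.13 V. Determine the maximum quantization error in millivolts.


The maximum quantization error is +/- LSB/2.
LSB = Vref / 2^n = 4.13 / 65536 = 6.302e-05 V
Max error = LSB / 2 = 6.302e-05 / 2 = 3.151e-05 V
Max error = 0.0315 mV

0.0315 mV


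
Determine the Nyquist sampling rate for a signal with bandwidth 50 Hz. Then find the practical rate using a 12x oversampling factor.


By Nyquist theorem, fs_min = 2 * fmax.
fs_min = 2 * 50 = 100 Hz
Practical rate = 12 * fs_min = 12 * 100 = 1200 Hz

fs_min = 100 Hz, fs_practical = 1200 Hz


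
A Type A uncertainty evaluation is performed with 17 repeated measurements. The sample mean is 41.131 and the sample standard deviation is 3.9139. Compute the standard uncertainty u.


The standard uncertainty for Type A evaluation is u = s / sqrt(n).
u = 3.9139 / sqrt(17)
u = 3.9139 / 4.1231
u = 0.9493

0.9493


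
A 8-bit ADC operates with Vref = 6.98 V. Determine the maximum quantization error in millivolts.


The maximum quantization error is +/- LSB/2.
LSB = Vref / 2^n = 6.98 / 256 = 0.02726563 V
Max error = LSB / 2 = 0.02726563 / 2 = 0.01363281 V
Max error = 13.6328 mV

13.6328 mV


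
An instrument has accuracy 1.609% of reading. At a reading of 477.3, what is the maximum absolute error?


Absolute error = (accuracy% / 100) * reading.
Error = (1.609 / 100) * 477.3
Error = 0.01609 * 477.3
Error = 7.6798

7.6798


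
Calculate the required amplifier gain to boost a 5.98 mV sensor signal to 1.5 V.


Gain = Vout / Vin (converting to same units).
G = 1.5 V / 5.98 mV
G = 1500.0 mV / 5.98 mV
G = 250.84

250.84


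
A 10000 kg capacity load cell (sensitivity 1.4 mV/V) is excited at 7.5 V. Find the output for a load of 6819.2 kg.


Vout = rated_output * Vex * (load / capacity).
Vout = 1.4 * 7.5 * (6819.2 / 10000)
Vout = 1.4 * 7.5 * 0.68192
Vout = 7.16 mV

7.16 mV


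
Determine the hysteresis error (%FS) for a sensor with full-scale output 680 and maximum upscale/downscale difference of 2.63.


Hysteresis = (max difference / full scale) * 100%.
H = (2.63 / 680) * 100
H = 0.387 %FS

0.387 %FS


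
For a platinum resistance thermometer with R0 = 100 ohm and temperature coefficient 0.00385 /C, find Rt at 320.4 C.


The RTD equation: Rt = R0 * (1 + alpha * T).
Rt = 100 * (1 + 0.00385 * 320.4)
Rt = 100 * (1 + 1.23354)
Rt = 100 * 2.23354
Rt = 223.354 ohm

223.354 ohm


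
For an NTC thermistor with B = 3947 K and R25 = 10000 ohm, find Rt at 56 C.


NTC thermistor equation: Rt = R25 * exp(B * (1/T - 1/T25)).
T in Kelvin: 329.15 K, T25 = 298.15 K
1/T - 1/T25 = 1/329.15 - 1/298.15 = -0.00031589
B * (1/T - 1/T25) = 3947 * -0.00031589 = -1.2468
Rt = 10000 * exp(-1.2468) = 2874.2 ohm

2874.2 ohm


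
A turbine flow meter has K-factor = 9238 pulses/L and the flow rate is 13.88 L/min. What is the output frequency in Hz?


Frequency = K * Q / 60 (converting L/min to L/s).
f = 9238 * 13.88 / 60
f = 128223.44 / 60
f = 2137.06 Hz

2137.06 Hz


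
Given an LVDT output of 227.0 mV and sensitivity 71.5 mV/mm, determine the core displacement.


Displacement = Vout / sensitivity.
d = 227.0 / 71.5
d = 3.175 mm

3.175 mm


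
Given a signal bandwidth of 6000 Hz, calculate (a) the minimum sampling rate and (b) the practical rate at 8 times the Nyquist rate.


By Nyquist theorem, fs_min = 2 * fmax.
fs_min = 2 * 6000 = 12000 Hz
Practical rate = 8 * fs_min = 8 * 12000 = 96000 Hz

fs_min = 12000 Hz, fs_practical = 96000 Hz


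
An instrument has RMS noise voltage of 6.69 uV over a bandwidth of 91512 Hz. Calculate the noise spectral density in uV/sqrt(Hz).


Noise spectral density = Vrms / sqrt(BW).
NSD = 6.69 / sqrt(91512)
NSD = 6.69 / 302.5095
NSD = 0.0221 uV/sqrt(Hz)

0.0221 uV/sqrt(Hz)


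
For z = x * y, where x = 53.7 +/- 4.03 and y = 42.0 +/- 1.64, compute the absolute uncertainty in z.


For a product z = x*y, the relative uncertainty is:
uz/z = sqrt((ux/x)^2 + (uy/y)^2)
Relative uncertainties: ux/x = 4.03/53.7 = 0.075047
uy/y = 1.64/42.0 = 0.039048
z = 53.7 * 42.0 = 2255.4
uz = 2255.4 * sqrt(0.075047^2 + 0.039048^2) = 190.801

190.801


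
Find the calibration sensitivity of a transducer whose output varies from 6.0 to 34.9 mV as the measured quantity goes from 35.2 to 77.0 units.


Sensitivity = (y2 - y1) / (x2 - x1).
S = (34.9 - 6.0) / (77.0 - 35.2)
S = 28.9 / 41.8
S = 0.6914 mV/unit

0.6914 mV/unit


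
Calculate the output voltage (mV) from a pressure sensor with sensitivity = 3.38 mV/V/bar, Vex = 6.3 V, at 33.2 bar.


Output = sensitivity * Vex * P.
Vout = 3.38 * 6.3 * 33.2
Vout = 21.294 * 33.2
Vout = 706.96 mV

706.96 mV


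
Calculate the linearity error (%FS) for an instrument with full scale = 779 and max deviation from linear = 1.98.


Linearity error = (max deviation / full scale) * 100%.
Linearity = (1.98 / 779) * 100
Linearity = 0.254 %FS

0.254 %FS


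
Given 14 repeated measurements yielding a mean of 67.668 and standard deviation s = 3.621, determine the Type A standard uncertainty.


The standard uncertainty for Type A evaluation is u = s / sqrt(n).
u = 3.621 / sqrt(14)
u = 3.621 / 3.7417
u = 0.9678

0.9678


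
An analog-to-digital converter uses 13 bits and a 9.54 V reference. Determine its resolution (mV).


The resolution (LSB) of an ADC is Vref / 2^n.
LSB = 9.54 / 2^13
LSB = 9.54 / 8192
LSB = 0.00116455 V = 1.16455078 mV

1.16455078 mV


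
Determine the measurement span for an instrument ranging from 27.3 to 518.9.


Span = upper range - lower range.
Span = 518.9 - (27.3)
Span = 491.6

491.6


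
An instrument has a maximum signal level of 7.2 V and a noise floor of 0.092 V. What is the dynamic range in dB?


Dynamic range = 20 * log10(Vmax / Vnoise).
DR = 20 * log10(7.2 / 0.092)
DR = 20 * log10(78.26)
DR = 37.87 dB

37.87 dB


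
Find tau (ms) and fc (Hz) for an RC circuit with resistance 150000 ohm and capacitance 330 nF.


Time constant: tau = R * C.
tau = 150000 * 3.30e-07 = 0.0495 s
tau = 49.5 ms
Cutoff frequency: fc = 1 / (2*pi*R*C).
fc = 1 / (2*pi*0.0495) = 3.22 Hz

tau = 49.5 ms, fc = 3.22 Hz


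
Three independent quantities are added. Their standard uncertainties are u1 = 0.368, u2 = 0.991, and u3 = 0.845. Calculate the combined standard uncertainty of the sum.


For a sum of independent quantities, uc = sqrt(u1^2 + u2^2 + u3^2).
uc = sqrt(0.368^2 + 0.991^2 + 0.845^2)
uc = sqrt(0.135424 + 0.982081 + 0.714025)
uc = 1.3533

1.3533


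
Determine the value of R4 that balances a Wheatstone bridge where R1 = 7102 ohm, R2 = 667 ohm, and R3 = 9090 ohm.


At balance: R1*R4 = R2*R3, so R4 = R2*R3/R1.
R4 = 667 * 9090 / 7102
R4 = 6063030 / 7102
R4 = 853.71 ohm

853.71 ohm


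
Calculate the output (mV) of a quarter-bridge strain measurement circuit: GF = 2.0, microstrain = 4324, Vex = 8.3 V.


Quarter bridge output: Vout = (GF * epsilon * Vex) / 4.
Vout = (2.0 * 4324e-6 * 8.3) / 4
Vout = 0.0717784 / 4 V
Vout = 0.0179446 V = 17.9446 mV

17.9446 mV


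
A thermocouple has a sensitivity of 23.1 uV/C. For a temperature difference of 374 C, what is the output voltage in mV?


The thermocouple output V = sensitivity * dT.
V = 23.1 uV/C * 374 C
V = 8639.4 uV
V = 8.639 mV

8.639 mV


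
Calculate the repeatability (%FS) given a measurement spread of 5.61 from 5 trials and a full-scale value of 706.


Repeatability = (spread / full scale) * 100%.
R = (5.61 / 706) * 100
R = 0.795 %FS

0.795 %FS


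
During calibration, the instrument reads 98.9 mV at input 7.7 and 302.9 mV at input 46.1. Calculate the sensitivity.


Sensitivity = (y2 - y1) / (x2 - x1).
S = (302.9 - 98.9) / (46.1 - 7.7)
S = 204.0 / 38.4
S = 5.3125 mV/unit

5.3125 mV/unit


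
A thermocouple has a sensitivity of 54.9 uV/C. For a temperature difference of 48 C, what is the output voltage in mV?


The thermocouple output V = sensitivity * dT.
V = 54.9 uV/C * 48 C
V = 2635.2 uV
V = 2.635 mV

2.635 mV


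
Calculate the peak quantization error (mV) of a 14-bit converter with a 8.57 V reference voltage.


The maximum quantization error is +/- LSB/2.
LSB = Vref / 2^n = 8.57 / 16384 = 0.00052307 V
Max error = LSB / 2 = 0.00052307 / 2 = 0.00026154 V
Max error = 0.2615 mV

0.2615 mV


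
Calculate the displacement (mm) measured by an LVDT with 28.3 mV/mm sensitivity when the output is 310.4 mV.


Displacement = Vout / sensitivity.
d = 310.4 / 28.3
d = 10.968 mm

10.968 mm


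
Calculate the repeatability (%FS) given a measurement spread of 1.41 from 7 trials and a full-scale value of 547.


Repeatability = (spread / full scale) * 100%.
R = (1.41 / 547) * 100
R = 0.258 %FS

0.258 %FS


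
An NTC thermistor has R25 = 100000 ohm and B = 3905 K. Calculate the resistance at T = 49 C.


NTC thermistor equation: Rt = R25 * exp(B * (1/T - 1/T25)).
T in Kelvin: 322.15 K, T25 = 298.15 K
1/T - 1/T25 = 1/322.15 - 1/298.15 = -0.00024987
B * (1/T - 1/T25) = 3905 * -0.00024987 = -0.9758
Rt = 100000 * exp(-0.9758) = 37690.9 ohm

37690.9 ohm


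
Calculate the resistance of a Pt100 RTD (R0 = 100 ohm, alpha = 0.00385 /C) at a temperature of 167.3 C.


The RTD equation: Rt = R0 * (1 + alpha * T).
Rt = 100 * (1 + 0.00385 * 167.3)
Rt = 100 * (1 + 0.644105)
Rt = 100 * 1.644105
Rt = 164.411 ohm

164.411 ohm


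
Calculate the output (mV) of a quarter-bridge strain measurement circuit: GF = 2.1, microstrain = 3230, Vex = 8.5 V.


Quarter bridge output: Vout = (GF * epsilon * Vex) / 4.
Vout = (2.1 * 3230e-6 * 8.5) / 4
Vout = 0.0576555 / 4 V
Vout = 0.01441387 V = 14.4139 mV

14.4139 mV


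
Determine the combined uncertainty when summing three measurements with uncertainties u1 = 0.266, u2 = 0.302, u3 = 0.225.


For a sum of independent quantities, uc = sqrt(u1^2 + u2^2 + u3^2).
uc = sqrt(0.266^2 + 0.302^2 + 0.225^2)
uc = sqrt(0.070756 + 0.091204 + 0.050625)
uc = 0.4611

0.4611


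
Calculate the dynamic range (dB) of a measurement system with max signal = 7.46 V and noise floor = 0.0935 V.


Dynamic range = 20 * log10(Vmax / Vnoise).
DR = 20 * log10(7.46 / 0.0935)
DR = 20 * log10(79.79)
DR = 38.04 dB

38.04 dB


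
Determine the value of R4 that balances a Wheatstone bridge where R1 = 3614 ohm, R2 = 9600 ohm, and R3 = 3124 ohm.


At balance: R1*R4 = R2*R3, so R4 = R2*R3/R1.
R4 = 9600 * 3124 / 3614
R4 = 29990400 / 3614
R4 = 8298.4 ohm

8298.4 ohm


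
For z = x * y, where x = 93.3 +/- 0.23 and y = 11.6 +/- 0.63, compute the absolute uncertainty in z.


For a product z = x*y, the relative uncertainty is:
uz/z = sqrt((ux/x)^2 + (uy/y)^2)
Relative uncertainties: ux/x = 0.23/93.3 = 0.002465
uy/y = 0.63/11.6 = 0.05431
z = 93.3 * 11.6 = 1082.3
uz = 1082.3 * sqrt(0.002465^2 + 0.05431^2) = 58.84

58.84


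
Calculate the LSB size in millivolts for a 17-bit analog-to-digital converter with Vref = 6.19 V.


The resolution (LSB) of an ADC is Vref / 2^n.
LSB = 6.19 / 2^17
LSB = 6.19 / 131072
LSB = 4.723e-05 V = 0.04722595 mV

0.04722595 mV


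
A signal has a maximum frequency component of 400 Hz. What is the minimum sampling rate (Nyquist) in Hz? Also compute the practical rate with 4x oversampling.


By Nyquist theorem, fs_min = 2 * fmax.
fs_min = 2 * 400 = 800 Hz
Practical rate = 4 * fs_min = 4 * 800 = 3200 Hz

fs_min = 800 Hz, fs_practical = 3200 Hz


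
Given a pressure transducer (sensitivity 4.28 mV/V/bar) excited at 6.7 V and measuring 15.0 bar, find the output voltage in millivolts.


Output = sensitivity * Vex * P.
Vout = 4.28 * 6.7 * 15.0
Vout = 28.676 * 15.0
Vout = 430.14 mV

430.14 mV


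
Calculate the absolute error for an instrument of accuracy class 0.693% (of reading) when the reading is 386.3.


Absolute error = (accuracy% / 100) * reading.
Error = (0.693 / 100) * 386.3
Error = 0.00693 * 386.3
Error = 2.6771

2.6771


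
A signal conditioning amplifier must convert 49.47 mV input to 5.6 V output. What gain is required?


Gain = Vout / Vin (converting to same units).
G = 5.6 V / 49.47 mV
G = 5600.0 mV / 49.47 mV
G = 113.2

113.2


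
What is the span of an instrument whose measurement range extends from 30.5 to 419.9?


Span = upper range - lower range.
Span = 419.9 - (30.5)
Span = 389.4

389.4


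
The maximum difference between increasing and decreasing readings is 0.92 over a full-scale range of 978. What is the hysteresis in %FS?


Hysteresis = (max difference / full scale) * 100%.
H = (0.92 / 978) * 100
H = 0.094 %FS

0.094 %FS


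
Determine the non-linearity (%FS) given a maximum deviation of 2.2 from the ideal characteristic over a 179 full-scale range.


Linearity error = (max deviation / full scale) * 100%.
Linearity = (2.2 / 179) * 100
Linearity = 1.229 %FS

1.229 %FS


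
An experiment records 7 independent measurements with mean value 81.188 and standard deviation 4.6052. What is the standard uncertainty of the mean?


The standard uncertainty for Type A evaluation is u = s / sqrt(n).
u = 4.6052 / sqrt(7)
u = 4.6052 / 2.6458
u = 1.7406

1.7406


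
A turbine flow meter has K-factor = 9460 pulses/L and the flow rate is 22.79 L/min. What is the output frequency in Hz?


Frequency = K * Q / 60 (converting L/min to L/s).
f = 9460 * 22.79 / 60
f = 215593.4 / 60
f = 3593.22 Hz

3593.22 Hz


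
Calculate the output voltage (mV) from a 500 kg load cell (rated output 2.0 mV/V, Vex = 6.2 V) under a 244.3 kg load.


Vout = rated_output * Vex * (load / capacity).
Vout = 2.0 * 6.2 * (244.3 / 500)
Vout = 2.0 * 6.2 * 0.4886
Vout = 6.059 mV

6.059 mV


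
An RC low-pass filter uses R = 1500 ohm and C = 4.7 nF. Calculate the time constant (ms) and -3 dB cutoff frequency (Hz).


Time constant: tau = R * C.
tau = 1500 * 4.70e-09 = 7.05e-06 s
tau = 0.0071 ms
Cutoff frequency: fc = 1 / (2*pi*R*C).
fc = 1 / (2*pi*7.05e-06) = 22575.17 Hz

tau = 0.0071 ms, fc = 22575.17 Hz


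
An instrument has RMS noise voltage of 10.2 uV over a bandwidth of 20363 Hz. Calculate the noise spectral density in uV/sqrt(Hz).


Noise spectral density = Vrms / sqrt(BW).
NSD = 10.2 / sqrt(20363)
NSD = 10.2 / 142.699
NSD = 0.0715 uV/sqrt(Hz)

0.0715 uV/sqrt(Hz)


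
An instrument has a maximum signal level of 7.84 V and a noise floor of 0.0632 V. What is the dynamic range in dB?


Dynamic range = 20 * log10(Vmax / Vnoise).
DR = 20 * log10(7.84 / 0.0632)
DR = 20 * log10(124.05)
DR = 41.87 dB

41.87 dB


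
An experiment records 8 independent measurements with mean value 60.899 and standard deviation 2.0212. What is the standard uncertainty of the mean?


The standard uncertainty for Type A evaluation is u = s / sqrt(n).
u = 2.0212 / sqrt(8)
u = 2.0212 / 2.8284
u = 0.7146

0.7146


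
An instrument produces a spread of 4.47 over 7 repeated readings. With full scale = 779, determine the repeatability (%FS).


Repeatability = (spread / full scale) * 100%.
R = (4.47 / 779) * 100
R = 0.574 %FS

0.574 %FS


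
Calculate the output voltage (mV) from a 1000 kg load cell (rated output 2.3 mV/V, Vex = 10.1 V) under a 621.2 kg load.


Vout = rated_output * Vex * (load / capacity).
Vout = 2.3 * 10.1 * (621.2 / 1000)
Vout = 2.3 * 10.1 * 0.6212
Vout = 14.43 mV

14.43 mV


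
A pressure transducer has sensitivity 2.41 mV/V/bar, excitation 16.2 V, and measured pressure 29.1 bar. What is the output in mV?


Output = sensitivity * Vex * P.
Vout = 2.41 * 16.2 * 29.1
Vout = 39.042 * 29.1
Vout = 1136.12 mV

1136.12 mV


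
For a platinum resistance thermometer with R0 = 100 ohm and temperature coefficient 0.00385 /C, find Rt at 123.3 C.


The RTD equation: Rt = R0 * (1 + alpha * T).
Rt = 100 * (1 + 0.00385 * 123.3)
Rt = 100 * (1 + 0.474705)
Rt = 100 * 1.474705
Rt = 147.47 ohm

147.47 ohm


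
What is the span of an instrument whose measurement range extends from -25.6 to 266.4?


Span = upper range - lower range.
Span = 266.4 - (-25.6)
Span = 292.0

292.0


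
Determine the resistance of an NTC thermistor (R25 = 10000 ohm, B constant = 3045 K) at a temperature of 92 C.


NTC thermistor equation: Rt = R25 * exp(B * (1/T - 1/T25)).
T in Kelvin: 365.15 K, T25 = 298.15 K
1/T - 1/T25 = 1/365.15 - 1/298.15 = -0.00061542
B * (1/T - 1/T25) = 3045 * -0.00061542 = -1.8739
Rt = 10000 * exp(-1.8739) = 1535.2 ohm

1535.2 ohm


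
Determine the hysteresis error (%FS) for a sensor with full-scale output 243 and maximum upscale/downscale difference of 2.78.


Hysteresis = (max difference / full scale) * 100%.
H = (2.78 / 243) * 100
H = 1.144 %FS

1.144 %FS


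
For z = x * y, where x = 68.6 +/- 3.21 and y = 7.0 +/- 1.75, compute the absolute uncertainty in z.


For a product z = x*y, the relative uncertainty is:
uz/z = sqrt((ux/x)^2 + (uy/y)^2)
Relative uncertainties: ux/x = 3.21/68.6 = 0.046793
uy/y = 1.75/7.0 = 0.25
z = 68.6 * 7.0 = 480.2
uz = 480.2 * sqrt(0.046793^2 + 0.25^2) = 122.135

122.135


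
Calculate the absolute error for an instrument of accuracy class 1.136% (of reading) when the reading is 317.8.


Absolute error = (accuracy% / 100) * reading.
Error = (1.136 / 100) * 317.8
Error = 0.01136 * 317.8
Error = 3.6102

3.6102


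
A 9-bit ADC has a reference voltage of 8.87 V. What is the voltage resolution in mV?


The resolution (LSB) of an ADC is Vref / 2^n.
LSB = 8.87 / 2^9
LSB = 8.87 / 512
LSB = 0.01732422 V = 17.32421875 mV

17.32421875 mV


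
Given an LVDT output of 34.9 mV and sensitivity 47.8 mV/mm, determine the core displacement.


Displacement = Vout / sensitivity.
d = 34.9 / 47.8
d = 0.73 mm

0.73 mm


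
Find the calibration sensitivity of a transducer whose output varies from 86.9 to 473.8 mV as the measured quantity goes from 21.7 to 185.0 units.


Sensitivity = (y2 - y1) / (x2 - x1).
S = (473.8 - 86.9) / (185.0 - 21.7)
S = 386.9 / 163.3
S = 2.3693 mV/unit

2.3693 mV/unit


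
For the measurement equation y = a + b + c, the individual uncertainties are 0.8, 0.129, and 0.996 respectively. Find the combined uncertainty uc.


For a sum of independent quantities, uc = sqrt(u1^2 + u2^2 + u3^2).
uc = sqrt(0.8^2 + 0.129^2 + 0.996^2)
uc = sqrt(0.64 + 0.016641 + 0.992016)
uc = 1.284

1.284


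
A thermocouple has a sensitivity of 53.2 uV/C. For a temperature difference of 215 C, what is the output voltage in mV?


The thermocouple output V = sensitivity * dT.
V = 53.2 uV/C * 215 C
V = 11438.0 uV
V = 11.438 mV

11.438 mV


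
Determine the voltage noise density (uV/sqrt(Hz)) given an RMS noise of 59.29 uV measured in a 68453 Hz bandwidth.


Noise spectral density = Vrms / sqrt(BW).
NSD = 59.29 / sqrt(68453)
NSD = 59.29 / 261.6352
NSD = 0.2266 uV/sqrt(Hz)

0.2266 uV/sqrt(Hz)


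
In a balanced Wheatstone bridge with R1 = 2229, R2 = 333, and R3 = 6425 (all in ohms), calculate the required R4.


At balance: R1*R4 = R2*R3, so R4 = R2*R3/R1.
R4 = 333 * 6425 / 2229
R4 = 2139525 / 2229
R4 = 959.86 ohm

959.86 ohm


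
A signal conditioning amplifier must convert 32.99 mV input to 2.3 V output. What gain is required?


Gain = Vout / Vin (converting to same units).
G = 2.3 V / 32.99 mV
G = 2300.0 mV / 32.99 mV
G = 69.72

69.72


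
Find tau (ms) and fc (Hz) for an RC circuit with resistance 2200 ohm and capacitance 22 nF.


Time constant: tau = R * C.
tau = 2200 * 2.20e-08 = 4.84e-05 s
tau = 0.0484 ms
Cutoff frequency: fc = 1 / (2*pi*R*C).
fc = 1 / (2*pi*4.84e-05) = 3288.33 Hz

tau = 0.0484 ms, fc = 3288.33 Hz


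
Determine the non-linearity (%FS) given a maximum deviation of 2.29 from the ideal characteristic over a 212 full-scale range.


Linearity error = (max deviation / full scale) * 100%.
Linearity = (2.29 / 212) * 100
Linearity = 1.08 %FS

1.08 %FS


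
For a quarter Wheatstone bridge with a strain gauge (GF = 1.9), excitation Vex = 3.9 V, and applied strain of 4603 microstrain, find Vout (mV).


Quarter bridge output: Vout = (GF * epsilon * Vex) / 4.
Vout = (1.9 * 4603e-6 * 3.9) / 4
Vout = 0.03410823 / 4 V
Vout = 0.00852706 V = 8.5271 mV

8.5271 mV


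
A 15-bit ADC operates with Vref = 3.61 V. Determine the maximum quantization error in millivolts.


The maximum quantization error is +/- LSB/2.
LSB = Vref / 2^n = 3.61 / 32768 = 0.00011017 V
Max error = LSB / 2 = 0.00011017 / 2 = 5.508e-05 V
Max error = 0.0551 mV

0.0551 mV


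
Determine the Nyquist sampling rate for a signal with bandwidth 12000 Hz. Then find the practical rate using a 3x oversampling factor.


By Nyquist theorem, fs_min = 2 * fmax.
fs_min = 2 * 12000 = 24000 Hz
Practical rate = 3 * fs_min = 3 * 24000 = 72000 Hz

fs_min = 24000 Hz, fs_practical = 72000 Hz


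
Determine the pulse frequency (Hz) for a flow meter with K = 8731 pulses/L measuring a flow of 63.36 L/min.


Frequency = K * Q / 60 (converting L/min to L/s).
f = 8731 * 63.36 / 60
f = 553196.16 / 60
f = 9219.94 Hz

9219.94 Hz


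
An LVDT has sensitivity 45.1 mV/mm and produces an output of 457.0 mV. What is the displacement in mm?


Displacement = Vout / sensitivity.
d = 457.0 / 45.1
d = 10.133 mm

10.133 mm


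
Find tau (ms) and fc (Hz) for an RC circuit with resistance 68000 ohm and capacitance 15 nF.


Time constant: tau = R * C.
tau = 68000 * 1.50e-08 = 0.00102 s
tau = 1.02 ms
Cutoff frequency: fc = 1 / (2*pi*R*C).
fc = 1 / (2*pi*0.00102) = 156.03 Hz

tau = 1.02 ms, fc = 156.03 Hz


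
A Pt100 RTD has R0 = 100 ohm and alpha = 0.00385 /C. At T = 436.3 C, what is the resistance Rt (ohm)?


The RTD equation: Rt = R0 * (1 + alpha * T).
Rt = 100 * (1 + 0.00385 * 436.3)
Rt = 100 * (1 + 1.679755)
Rt = 100 * 2.679755
Rt = 267.976 ohm

267.976 ohm


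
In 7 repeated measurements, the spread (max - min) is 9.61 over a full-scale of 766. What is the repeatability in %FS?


Repeatability = (spread / full scale) * 100%.
R = (9.61 / 766) * 100
R = 1.255 %FS

1.255 %FS


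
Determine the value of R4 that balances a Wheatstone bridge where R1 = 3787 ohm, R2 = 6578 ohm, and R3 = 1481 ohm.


At balance: R1*R4 = R2*R3, so R4 = R2*R3/R1.
R4 = 6578 * 1481 / 3787
R4 = 9742018 / 3787
R4 = 2572.49 ohm

2572.49 ohm


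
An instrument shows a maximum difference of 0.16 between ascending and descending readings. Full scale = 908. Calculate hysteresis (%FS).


Hysteresis = (max difference / full scale) * 100%.
H = (0.16 / 908) * 100
H = 0.018 %FS

0.018 %FS


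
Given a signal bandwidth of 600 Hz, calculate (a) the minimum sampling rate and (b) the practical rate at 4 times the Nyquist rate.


By Nyquist theorem, fs_min = 2 * fmax.
fs_min = 2 * 600 = 1200 Hz
Practical rate = 4 * fs_min = 4 * 1200 = 4800 Hz

fs_min = 1200 Hz, fs_practical = 4800 Hz


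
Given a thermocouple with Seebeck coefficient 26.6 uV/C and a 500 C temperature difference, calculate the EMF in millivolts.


The thermocouple output V = sensitivity * dT.
V = 26.6 uV/C * 500 C
V = 13300.0 uV
V = 13.3 mV

13.3 mV


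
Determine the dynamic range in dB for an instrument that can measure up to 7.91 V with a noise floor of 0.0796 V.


Dynamic range = 20 * log10(Vmax / Vnoise).
DR = 20 * log10(7.91 / 0.0796)
DR = 20 * log10(99.37)
DR = 39.95 dB

39.95 dB


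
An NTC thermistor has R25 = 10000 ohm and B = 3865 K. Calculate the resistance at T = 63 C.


NTC thermistor equation: Rt = R25 * exp(B * (1/T - 1/T25)).
T in Kelvin: 336.15 K, T25 = 298.15 K
1/T - 1/T25 = 1/336.15 - 1/298.15 = -0.00037915
B * (1/T - 1/T25) = 3865 * -0.00037915 = -1.4654
Rt = 10000 * exp(-1.4654) = 2309.8 ohm

2309.8 ohm


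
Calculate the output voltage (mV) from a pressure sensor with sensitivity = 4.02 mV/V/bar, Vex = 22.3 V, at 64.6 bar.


Output = sensitivity * Vex * P.
Vout = 4.02 * 22.3 * 64.6
Vout = 89.646 * 64.6
Vout = 5791.13 mV

5791.13 mV


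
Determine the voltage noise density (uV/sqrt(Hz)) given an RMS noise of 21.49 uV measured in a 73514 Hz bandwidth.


Noise spectral density = Vrms / sqrt(BW).
NSD = 21.49 / sqrt(73514)
NSD = 21.49 / 271.1347
NSD = 0.0793 uV/sqrt(Hz)

0.0793 uV/sqrt(Hz)


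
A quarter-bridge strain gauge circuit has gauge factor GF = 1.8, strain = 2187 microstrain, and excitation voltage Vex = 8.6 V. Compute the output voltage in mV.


Quarter bridge output: Vout = (GF * epsilon * Vex) / 4.
Vout = (1.8 * 2187e-6 * 8.6) / 4
Vout = 0.03385476 / 4 V
Vout = 0.00846369 V = 8.4637 mV

8.4637 mV


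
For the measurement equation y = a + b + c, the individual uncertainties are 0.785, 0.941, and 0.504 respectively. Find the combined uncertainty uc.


For a sum of independent quantities, uc = sqrt(u1^2 + u2^2 + u3^2).
uc = sqrt(0.785^2 + 0.941^2 + 0.504^2)
uc = sqrt(0.616225 + 0.885481 + 0.254016)
uc = 1.325

1.325


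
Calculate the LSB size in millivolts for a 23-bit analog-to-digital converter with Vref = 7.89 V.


The resolution (LSB) of an ADC is Vref / 2^n.
LSB = 7.89 / 2^23
LSB = 7.89 / 8388608
LSB = 9.4e-07 V = 0.00094056 mV

0.00094056 mV


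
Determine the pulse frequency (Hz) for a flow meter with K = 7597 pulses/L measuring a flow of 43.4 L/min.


Frequency = K * Q / 60 (converting L/min to L/s).
f = 7597 * 43.4 / 60
f = 329709.8 / 60
f = 5495.16 Hz

5495.16 Hz


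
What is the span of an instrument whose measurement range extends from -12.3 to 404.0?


Span = upper range - lower range.
Span = 404.0 - (-12.3)
Span = 416.3

416.3


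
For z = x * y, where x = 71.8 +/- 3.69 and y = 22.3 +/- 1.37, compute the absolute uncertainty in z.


For a product z = x*y, the relative uncertainty is:
uz/z = sqrt((ux/x)^2 + (uy/y)^2)
Relative uncertainties: ux/x = 3.69/71.8 = 0.051393
uy/y = 1.37/22.3 = 0.061435
z = 71.8 * 22.3 = 1601.1
uz = 1601.1 * sqrt(0.051393^2 + 0.061435^2) = 128.246

128.246


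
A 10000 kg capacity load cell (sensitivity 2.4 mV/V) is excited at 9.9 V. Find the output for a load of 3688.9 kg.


Vout = rated_output * Vex * (load / capacity).
Vout = 2.4 * 9.9 * (3688.9 / 10000)
Vout = 2.4 * 9.9 * 0.36889
Vout = 8.765 mV

8.765 mV


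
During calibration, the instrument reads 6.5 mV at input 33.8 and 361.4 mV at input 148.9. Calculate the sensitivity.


Sensitivity = (y2 - y1) / (x2 - x1).
S = (361.4 - 6.5) / (148.9 - 33.8)
S = 354.9 / 115.1
S = 3.0834 mV/unit

3.0834 mV/unit


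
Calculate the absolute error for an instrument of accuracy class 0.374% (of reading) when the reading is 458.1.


Absolute error = (accuracy% / 100) * reading.
Error = (0.374 / 100) * 458.1
Error = 0.00374 * 458.1
Error = 1.7133

1.7133


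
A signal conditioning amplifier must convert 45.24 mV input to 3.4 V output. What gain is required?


Gain = Vout / Vin (converting to same units).
G = 3.4 V / 45.24 mV
G = 3400.0 mV / 45.24 mV
G = 75.15

75.15


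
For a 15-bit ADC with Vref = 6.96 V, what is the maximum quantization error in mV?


The maximum quantization error is +/- LSB/2.
LSB = Vref / 2^n = 6.96 / 32768 = 0.0002124 V
Max error = LSB / 2 = 0.0002124 / 2 = 0.0001062 V
Max error = 0.1062 mV

0.1062 mV


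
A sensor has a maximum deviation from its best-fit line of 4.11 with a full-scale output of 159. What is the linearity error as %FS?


Linearity error = (max deviation / full scale) * 100%.
Linearity = (4.11 / 159) * 100
Linearity = 2.585 %FS

2.585 %FS


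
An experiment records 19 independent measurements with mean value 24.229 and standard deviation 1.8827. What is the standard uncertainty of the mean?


The standard uncertainty for Type A evaluation is u = s / sqrt(n).
u = 1.8827 / sqrt(19)
u = 1.8827 / 4.3589
u = 0.4319

0.4319


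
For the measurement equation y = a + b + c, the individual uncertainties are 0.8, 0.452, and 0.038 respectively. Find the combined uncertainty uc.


For a sum of independent quantities, uc = sqrt(u1^2 + u2^2 + u3^2).
uc = sqrt(0.8^2 + 0.452^2 + 0.038^2)
uc = sqrt(0.64 + 0.204304 + 0.001444)
uc = 0.9196

0.9196


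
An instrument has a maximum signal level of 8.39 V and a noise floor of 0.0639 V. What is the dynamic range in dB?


Dynamic range = 20 * log10(Vmax / Vnoise).
DR = 20 * log10(8.39 / 0.0639)
DR = 20 * log10(131.3)
DR = 42.37 dB

42.37 dB


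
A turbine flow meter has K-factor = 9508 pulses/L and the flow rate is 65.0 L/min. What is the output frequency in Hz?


Frequency = K * Q / 60 (converting L/min to L/s).
f = 9508 * 65.0 / 60
f = 618020.0 / 60
f = 10300.33 Hz

10300.33 Hz
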